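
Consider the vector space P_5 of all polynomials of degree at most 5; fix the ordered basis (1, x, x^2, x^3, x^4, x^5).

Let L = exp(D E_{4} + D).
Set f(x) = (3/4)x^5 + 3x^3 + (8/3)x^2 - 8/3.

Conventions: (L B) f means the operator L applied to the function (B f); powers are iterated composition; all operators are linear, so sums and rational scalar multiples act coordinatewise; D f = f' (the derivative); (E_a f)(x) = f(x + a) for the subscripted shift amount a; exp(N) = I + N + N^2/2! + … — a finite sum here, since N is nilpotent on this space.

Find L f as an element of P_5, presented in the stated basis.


order-1 term: (15/2)x^4 + 60x^3 + 378x^2 + (3128/3)x + 3376/3
order-2 term: 30x^3 + 360x^2 + 2196x + 14864/3
order-3 term: 60x^2 + 720x + 2904
order-4 term: 60x + 480
order-5 term: 24
the series for exp(D E_{4} + D) f terminates at order 5
exp(D E_{4} + D) f = (3/4)x^5 + (15/2)x^4 + 93x^3 + (2402/3)x^2 + (12056/3)x + 28456/3

the result is g(x) = (3/4)x^5 + (15/2)x^4 + 93x^3 + (2402/3)x^2 + (12056/3)x + 28456/3


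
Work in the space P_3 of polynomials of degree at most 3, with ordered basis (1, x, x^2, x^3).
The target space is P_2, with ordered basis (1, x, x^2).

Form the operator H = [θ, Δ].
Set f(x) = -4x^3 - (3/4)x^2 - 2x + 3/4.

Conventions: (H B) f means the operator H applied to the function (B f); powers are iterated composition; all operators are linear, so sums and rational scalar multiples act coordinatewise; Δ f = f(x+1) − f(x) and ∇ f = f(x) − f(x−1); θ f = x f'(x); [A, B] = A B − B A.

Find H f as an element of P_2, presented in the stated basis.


g(x) = 12x^2 + (51/2)x + 31/2

Δ f = -12x^2 - (27/2)x - 27/4
θ Δ f = -24x^2 - (27/2)x
θ f = -12x^3 - (3/2)x^2 - 2x
Δ θ f = -36x^2 - 39x - 31/2
[θ, Δ] f = 12x^2 + (51/2)x + 31/2


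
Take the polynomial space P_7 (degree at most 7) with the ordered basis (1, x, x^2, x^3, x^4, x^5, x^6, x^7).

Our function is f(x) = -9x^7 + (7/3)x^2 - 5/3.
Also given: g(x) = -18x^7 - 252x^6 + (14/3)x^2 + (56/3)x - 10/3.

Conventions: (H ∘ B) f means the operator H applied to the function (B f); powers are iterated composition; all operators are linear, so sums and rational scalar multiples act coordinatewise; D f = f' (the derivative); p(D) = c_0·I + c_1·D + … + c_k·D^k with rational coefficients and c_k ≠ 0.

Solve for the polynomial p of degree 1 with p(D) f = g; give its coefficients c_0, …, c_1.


p(D) = 2·I + 4·D, i.e. c_0 = 2, c_1 = 4

D^0 f = -9x^7 + (7/3)x^2 - 5/3
D^1 f = -63x^6 + (14/3)x
matching coefficients of g against c_0 f + c_1 Df + … from the top degree down determines the c_i
solution: c_0 = 2, c_1 = 4


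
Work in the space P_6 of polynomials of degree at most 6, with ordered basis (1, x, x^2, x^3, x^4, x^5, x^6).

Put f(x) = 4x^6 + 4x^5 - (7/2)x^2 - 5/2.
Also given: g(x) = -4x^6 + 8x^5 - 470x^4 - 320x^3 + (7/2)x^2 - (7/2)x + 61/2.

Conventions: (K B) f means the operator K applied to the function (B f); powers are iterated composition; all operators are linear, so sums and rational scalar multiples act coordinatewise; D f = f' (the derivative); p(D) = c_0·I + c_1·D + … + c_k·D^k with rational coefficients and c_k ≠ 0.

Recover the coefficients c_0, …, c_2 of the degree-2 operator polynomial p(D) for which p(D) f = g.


D^0 f = 4x^6 + 4x^5 - (7/2)x^2 - 5/2
D^1 f = 24x^5 + 20x^4 - 7x
D^2 f = 120x^4 + 80x^3 - 7
matching coefficients of g against c_0 f + c_1 Df + … from the top degree down determines the c_i
solution: c_0 = -1, c_1 = 1/2, c_2 = -4

c_0 = -1, c_1 = 1/2, c_2 = -4


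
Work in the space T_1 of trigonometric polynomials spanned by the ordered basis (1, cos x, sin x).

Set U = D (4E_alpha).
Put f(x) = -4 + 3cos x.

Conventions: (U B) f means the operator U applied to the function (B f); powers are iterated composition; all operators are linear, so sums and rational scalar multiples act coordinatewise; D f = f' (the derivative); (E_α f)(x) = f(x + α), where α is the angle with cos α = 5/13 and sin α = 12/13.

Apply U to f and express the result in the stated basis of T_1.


the result is g(x) = -(144/13)cos x - (60/13)sin x

E_alpha f = -4 + (15/13)cos x - (36/13)sin x
(4E_alpha) f = -16 + (60/13)cos x - (144/13)sin x
D (4E_alpha) f = -(144/13)cos x - (60/13)sin x


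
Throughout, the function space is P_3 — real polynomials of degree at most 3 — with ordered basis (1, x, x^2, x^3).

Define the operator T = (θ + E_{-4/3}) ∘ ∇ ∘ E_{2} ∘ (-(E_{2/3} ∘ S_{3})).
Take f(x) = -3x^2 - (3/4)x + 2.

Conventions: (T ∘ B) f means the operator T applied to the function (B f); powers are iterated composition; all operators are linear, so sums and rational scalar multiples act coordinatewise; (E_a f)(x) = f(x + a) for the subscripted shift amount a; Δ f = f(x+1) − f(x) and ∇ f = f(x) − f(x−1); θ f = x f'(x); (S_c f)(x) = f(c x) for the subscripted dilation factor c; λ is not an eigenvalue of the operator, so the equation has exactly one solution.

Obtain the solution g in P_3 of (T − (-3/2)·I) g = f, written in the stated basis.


the result is g(x) = -2x^2 - (97/2)x - 347/3

write g with unknown coordinates in the stated basis and equate coefficients in (T − (-3/2)·I) g = f
solving from the highest basis element down gives g = -2x^2 - (97/2)x - 347/3
check: T g = 72x + 351/2
so T g − (-3/2)·g = -3x^2 - (3/4)x + 2 = f ✓


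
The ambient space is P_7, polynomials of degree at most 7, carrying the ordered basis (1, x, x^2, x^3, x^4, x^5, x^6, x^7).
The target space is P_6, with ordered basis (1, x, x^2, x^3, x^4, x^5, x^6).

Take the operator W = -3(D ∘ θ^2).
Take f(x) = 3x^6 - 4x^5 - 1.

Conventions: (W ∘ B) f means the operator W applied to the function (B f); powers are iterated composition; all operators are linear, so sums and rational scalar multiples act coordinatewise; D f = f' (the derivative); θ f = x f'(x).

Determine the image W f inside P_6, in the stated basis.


θ f = 18x^6 - 20x^5
θ θ f = 108x^6 - 100x^5
D θ^2 f = 648x^5 - 500x^4
(-3(D ∘ θ^2)) f = -1944x^5 + 1500x^4

the image equals g(x) = -1944x^5 + 1500x^4


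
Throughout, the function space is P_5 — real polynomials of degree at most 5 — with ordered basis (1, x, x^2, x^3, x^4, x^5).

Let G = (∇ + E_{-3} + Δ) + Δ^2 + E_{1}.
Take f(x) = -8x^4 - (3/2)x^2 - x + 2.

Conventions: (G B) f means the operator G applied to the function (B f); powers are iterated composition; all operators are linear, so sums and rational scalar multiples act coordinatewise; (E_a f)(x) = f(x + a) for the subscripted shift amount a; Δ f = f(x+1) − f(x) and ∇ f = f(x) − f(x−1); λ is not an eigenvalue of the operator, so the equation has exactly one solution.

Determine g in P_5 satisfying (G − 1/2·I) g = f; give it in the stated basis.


write g with unknown coordinates in the stated basis and equate coefficients in (G − 1/2·I) g = f
solving from the highest basis element down gives g = -(16/3)x^4 + 255x^2 - (770/3)x - 5092/3
check: G g = -(32/3)x^4 + 126x^2 - (388/3)x - 2540/3
so G g − 1/2·g = -8x^4 - (3/2)x^2 - x + 2 = f ✓

the result is g(x) = -(16/3)x^4 + 255x^2 - (770/3)x - 5092/3


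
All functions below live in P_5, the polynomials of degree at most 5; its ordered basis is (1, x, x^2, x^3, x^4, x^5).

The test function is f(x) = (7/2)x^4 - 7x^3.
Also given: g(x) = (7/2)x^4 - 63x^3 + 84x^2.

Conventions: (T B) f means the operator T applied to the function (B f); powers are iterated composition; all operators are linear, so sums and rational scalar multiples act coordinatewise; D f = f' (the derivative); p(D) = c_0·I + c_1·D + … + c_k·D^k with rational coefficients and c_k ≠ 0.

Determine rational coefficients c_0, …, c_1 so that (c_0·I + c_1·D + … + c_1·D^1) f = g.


c_0 = 1, c_1 = -4

D^0 f = (7/2)x^4 - 7x^3
D^1 f = 14x^3 - 21x^2
matching coefficients of g against c_0 f + c_1 Df + … from the top degree down determines the c_i
solution: c_0 = 1, c_1 = -4


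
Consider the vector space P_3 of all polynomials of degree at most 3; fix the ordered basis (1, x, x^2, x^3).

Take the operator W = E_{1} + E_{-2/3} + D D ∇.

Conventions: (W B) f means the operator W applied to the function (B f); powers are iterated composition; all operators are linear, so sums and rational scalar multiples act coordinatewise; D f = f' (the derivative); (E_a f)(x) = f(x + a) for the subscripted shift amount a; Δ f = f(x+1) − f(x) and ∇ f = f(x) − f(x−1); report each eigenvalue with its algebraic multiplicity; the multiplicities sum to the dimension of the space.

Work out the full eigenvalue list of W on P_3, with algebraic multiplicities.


λ = 2 (multiplicity 4)

image of 1: 2
image of x: 2x + 1/3
image of x^2: 2x^2 + (2/3)x + 13/9
image of x^3: 2x^3 + x^2 + (13/3)x + 181/27
the matrix is upper triangular; its diagonal is (2, 2, 2, 2)
for a triangular matrix the eigenvalues are the diagonal entries, with algebraic multiplicity their repetition count


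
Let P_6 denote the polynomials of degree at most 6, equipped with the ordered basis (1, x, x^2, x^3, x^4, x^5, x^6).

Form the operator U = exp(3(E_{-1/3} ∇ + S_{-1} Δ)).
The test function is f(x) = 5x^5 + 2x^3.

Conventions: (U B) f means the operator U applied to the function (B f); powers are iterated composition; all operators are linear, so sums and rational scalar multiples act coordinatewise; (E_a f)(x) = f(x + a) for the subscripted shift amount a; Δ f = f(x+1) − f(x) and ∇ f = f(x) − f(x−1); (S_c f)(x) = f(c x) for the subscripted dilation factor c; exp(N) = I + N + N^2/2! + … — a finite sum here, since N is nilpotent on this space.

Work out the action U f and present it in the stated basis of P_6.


order-1 term: 150x^4 - 400x^3 + 536x^2 - (3232/9)x + 2650/27
order-2 term: -4500x^2 + 6000x - 12290/3
order-3 term: 15000
the series for exp(3(E_{-1/3} ∇ + S_{-1} Δ)) f terminates at order 3
exp(3(E_{-1/3} ∇ + S_{-1} Δ)) f = 5x^5 + 150x^4 - 398x^3 - 3964x^2 + (50768/9)x + 297040/27

g(x) = 5x^5 + 150x^4 - 398x^3 - 3964x^2 + (50768/9)x + 297040/27


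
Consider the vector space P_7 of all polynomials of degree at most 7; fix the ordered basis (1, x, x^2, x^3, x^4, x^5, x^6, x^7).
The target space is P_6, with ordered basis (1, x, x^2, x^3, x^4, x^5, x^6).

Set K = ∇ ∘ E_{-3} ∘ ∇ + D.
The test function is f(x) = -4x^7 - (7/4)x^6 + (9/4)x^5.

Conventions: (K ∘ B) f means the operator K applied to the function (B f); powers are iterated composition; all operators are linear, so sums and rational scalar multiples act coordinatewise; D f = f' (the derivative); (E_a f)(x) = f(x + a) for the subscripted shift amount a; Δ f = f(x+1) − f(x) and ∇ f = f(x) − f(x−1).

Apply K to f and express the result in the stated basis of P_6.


the image equals g(x) = -28x^6 - (357/2)x^5 + (13275/4)x^4 - 26275x^3 + (210495/2)x^2 - (424987/2)x + 345845/2

∇ f = -28x^6 + (147/2)x^5 - (205/2)x^4 + (165/2)x^3 - (141/4)x^2 + (25/4)x
E_{-3} ∇ f = -28x^6 + (1155/2)x^5 - 4985x^4 + (46095/2)x^3 - (240711/4)x^2 + (336427/4)x - 98277/2
∇ E_{-3} ∇ f = -168x^5 + (6615/2)x^4 - 26275x^3 + (210495/2)x^2 - (424987/2)x + 345845/2
D f = -28x^6 - (21/2)x^5 + (45/4)x^4
(∇ ∘ E_{-3} ∘ ∇ + D) f = -28x^6 - (357/2)x^5 + (13275/4)x^4 - 26275x^3 + (210495/2)x^2 - (424987/2)x + 345845/2


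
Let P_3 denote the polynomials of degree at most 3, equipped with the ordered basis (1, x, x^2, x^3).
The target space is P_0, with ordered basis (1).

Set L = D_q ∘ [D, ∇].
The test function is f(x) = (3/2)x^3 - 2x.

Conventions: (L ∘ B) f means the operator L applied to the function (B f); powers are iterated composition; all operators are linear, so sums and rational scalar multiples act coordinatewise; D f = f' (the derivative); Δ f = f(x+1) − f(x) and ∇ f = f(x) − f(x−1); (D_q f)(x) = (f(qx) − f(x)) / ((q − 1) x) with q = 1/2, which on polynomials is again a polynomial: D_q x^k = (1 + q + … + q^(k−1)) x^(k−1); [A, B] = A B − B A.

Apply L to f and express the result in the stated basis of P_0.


g(x) = 0

∇ f = (9/2)x^2 - (9/2)x - 1/2
D ∇ f = 9x - 9/2
D f = (9/2)x^2 - 2
∇ D f = 9x - 9/2
[D, ∇] f = 0
D_q [D, ∇] f = 0


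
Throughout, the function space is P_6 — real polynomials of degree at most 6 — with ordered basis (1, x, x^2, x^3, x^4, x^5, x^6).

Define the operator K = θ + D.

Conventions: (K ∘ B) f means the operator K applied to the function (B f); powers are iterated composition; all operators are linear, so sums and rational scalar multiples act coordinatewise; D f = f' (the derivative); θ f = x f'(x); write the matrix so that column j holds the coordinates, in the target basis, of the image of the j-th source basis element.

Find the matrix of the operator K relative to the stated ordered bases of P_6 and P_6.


the matrix is [[0, 1, 0, 0, 0, 0, 0]; [0, 1, 2, 0, 0, 0, 0]; [0, 0, 2, 3, 0, 0, 0]; [0, 0, 0, 3, 4, 0, 0]; [0, 0, 0, 0, 4, 5, 0]; [0, 0, 0, 0, 0, 5, 6]; [0, 0, 0, 0, 0, 0, 6]] (rows listed top to bottom)

image of 1: 0
image of x: x + 1
image of x^2: 2x^2 + 2x
image of x^3: 3x^3 + 3x^2
image of x^4: 4x^4 + 4x^3
image of x^5: 5x^5 + 5x^4
image of x^6: 6x^6 + 6x^5
each image's coordinates form column j of the matrix


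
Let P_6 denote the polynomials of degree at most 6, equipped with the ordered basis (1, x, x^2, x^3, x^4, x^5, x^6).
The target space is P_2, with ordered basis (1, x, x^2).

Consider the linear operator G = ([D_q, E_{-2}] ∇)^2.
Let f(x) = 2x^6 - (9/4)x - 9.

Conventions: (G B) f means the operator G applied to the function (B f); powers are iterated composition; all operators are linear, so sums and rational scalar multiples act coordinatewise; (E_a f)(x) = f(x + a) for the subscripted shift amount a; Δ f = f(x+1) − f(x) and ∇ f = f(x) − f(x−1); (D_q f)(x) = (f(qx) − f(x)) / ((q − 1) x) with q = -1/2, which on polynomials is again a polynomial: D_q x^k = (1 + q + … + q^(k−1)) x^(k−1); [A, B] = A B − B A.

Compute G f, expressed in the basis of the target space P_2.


g(x) = 81

∇ f = 12x^5 - 30x^4 + 40x^3 - 30x^2 + 12x - 17/4
E_{-2} ∇ f = 12x^5 - 150x^4 + 760x^3 - 1950x^2 + 2532x - 5329/4
D_q E_{-2} ∇ f = (33/4)x^4 - (375/4)x^3 + 570x^2 - 975x + 2532
D_q ∇ f = (33/4)x^4 - (75/4)x^3 + 30x^2 - 15x + 12
E_{-2} D_q ∇ f = (33/4)x^4 - (339/4)x^3 + (681/2)x^2 - 624x + 444
[D_q, E_{-2}] ∇ f = -9x^3 + (459/2)x^2 - 351x + 2088
∇ ([D_q, E_{-2}] ∇) f = -27x^2 + 486x - 1179/2
E_{-2} ∇ ([D_q, E_{-2}] ∇) f = -27x^2 + 594x - 3339/2
D_q E_{-2} ∇ ([D_q, E_{-2}] ∇) f = -(27/2)x + 594
D_q ∇ ([D_q, E_{-2}] ∇) f = -(27/2)x + 486
E_{-2} D_q ∇ ([D_q, E_{-2}] ∇) f = -(27/2)x + 513
[D_q, E_{-2}] ∇ ([D_q, E_{-2}] ∇) f = 81


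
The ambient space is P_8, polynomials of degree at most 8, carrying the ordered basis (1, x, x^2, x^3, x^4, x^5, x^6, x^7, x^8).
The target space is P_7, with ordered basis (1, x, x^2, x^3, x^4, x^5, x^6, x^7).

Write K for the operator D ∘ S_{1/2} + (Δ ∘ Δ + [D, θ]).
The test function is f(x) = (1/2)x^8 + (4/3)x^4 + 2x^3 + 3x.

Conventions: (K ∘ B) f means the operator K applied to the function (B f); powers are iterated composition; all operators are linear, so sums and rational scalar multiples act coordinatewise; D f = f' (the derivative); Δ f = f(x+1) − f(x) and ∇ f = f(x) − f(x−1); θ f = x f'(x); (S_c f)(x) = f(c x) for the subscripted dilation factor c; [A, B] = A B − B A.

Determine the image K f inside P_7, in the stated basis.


S_{1/2} f = (1/512)x^8 + (1/12)x^4 + (1/4)x^3 + (3/2)x
D S_{1/2} f = (1/64)x^7 + (1/3)x^3 + (3/4)x^2 + 3/2
Δ f = 4x^7 + 14x^6 + 28x^5 + 35x^4 + (100/3)x^3 + 28x^2 + (46/3)x + 41/6
Δ Δ f = 28x^6 + 168x^5 + 490x^4 + 840x^3 + 884x^2 + 548x + 473/3
θ f = 4x^8 + (16/3)x^4 + 6x^3 + 3x
D θ f = 32x^7 + (64/3)x^3 + 18x^2 + 3
D f = 4x^7 + (16/3)x^3 + 6x^2 + 3
θ D f = 28x^7 + 16x^3 + 12x^2
[D, θ] f = 4x^7 + (16/3)x^3 + 6x^2 + 3
(Δ ∘ Δ + [D, θ]) f = 4x^7 + 28x^6 + 168x^5 + 490x^4 + (2536/3)x^3 + 890x^2 + 548x + 482/3
(D ∘ S_{1/2} + (Δ ∘ Δ + [D, θ])) f = (257/64)x^7 + 28x^6 + 168x^5 + 490x^4 + (2537/3)x^3 + (3563/4)x^2 + 548x + 973/6

the image equals g(x) = (257/64)x^7 + 28x^6 + 168x^5 + 490x^4 + (2537/3)x^3 + (3563/4)x^2 + 548x + 973/6


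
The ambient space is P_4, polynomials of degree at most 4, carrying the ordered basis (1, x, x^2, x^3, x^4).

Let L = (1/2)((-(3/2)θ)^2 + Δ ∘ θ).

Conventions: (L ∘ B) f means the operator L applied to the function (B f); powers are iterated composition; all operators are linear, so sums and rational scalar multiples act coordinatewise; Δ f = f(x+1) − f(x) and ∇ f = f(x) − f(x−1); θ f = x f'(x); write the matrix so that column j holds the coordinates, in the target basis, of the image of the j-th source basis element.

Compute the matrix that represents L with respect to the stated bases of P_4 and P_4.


the matrix is [[0, 1/2, 1, 3/2, 2]; [0, 9/8, 2, 9/2, 8]; [0, 0, 9/2, 9/2, 12]; [0, 0, 0, 81/8, 8]; [0, 0, 0, 0, 18]] (rows listed top to bottom)

image of 1: 0
image of x: (9/8)x + 1/2
image of x^2: (9/2)x^2 + 2x + 1
image of x^3: (81/8)x^3 + (9/2)x^2 + (9/2)x + 3/2
image of x^4: 18x^4 + 8x^3 + 12x^2 + 8x + 2
each image's coordinates form column j of the matrix


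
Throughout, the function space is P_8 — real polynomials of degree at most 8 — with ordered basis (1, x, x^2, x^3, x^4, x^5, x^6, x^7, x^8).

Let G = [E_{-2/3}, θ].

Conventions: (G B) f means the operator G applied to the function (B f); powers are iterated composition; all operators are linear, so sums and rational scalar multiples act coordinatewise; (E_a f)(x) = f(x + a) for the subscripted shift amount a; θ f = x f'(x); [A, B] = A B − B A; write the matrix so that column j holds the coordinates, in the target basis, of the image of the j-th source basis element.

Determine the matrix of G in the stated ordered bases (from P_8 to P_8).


the matrix is [[0, -2/3, 8/9, -8/9, 64/81, -160/243, 128/243, -896/2187, 2048/6561]; [0, 0, -4/3, 8/3, -32/9, 320/81, -320/81, 896/243, -7168/2187]; [0, 0, 0, -2, 16/3, -80/9, 320/27, -1120/81, 3584/243]; [0, 0, 0, 0, -8/3, 80/9, -160/9, 2240/81, -8960/243]; [0, 0, 0, 0, 0, -10/3, 40/3, -280/9, 4480/81]; [0, 0, 0, 0, 0, 0, -4, 56/3, -448/9]; [0, 0, 0, 0, 0, 0, 0, -14/3, 224/9]; [0, 0, 0, 0, 0, 0, 0, 0, -16/3]; [0, 0, 0, 0, 0, 0, 0, 0, 0]] (rows listed top to bottom)

image of 1: 0
image of x: -2/3
image of x^2: -(4/3)x + 8/9
image of x^3: -2x^2 + (8/3)x - 8/9
image of x^4: -(8/3)x^3 + (16/3)x^2 - (32/9)x + 64/81
image of x^5: -(10/3)x^4 + (80/9)x^3 - (80/9)x^2 + (320/81)x - 160/243
image of x^6: -4x^5 + (40/3)x^4 - (160/9)x^3 + (320/27)x^2 - (320/81)x + 128/243
image of x^7: -(14/3)x^6 + (56/3)x^5 - (280/9)x^4 + (2240/81)x^3 - (1120/81)x^2 + (896/243)x - 896/2187
image of x^8: -(16/3)x^7 + (224/9)x^6 - (448/9)x^5 + (4480/81)x^4 - (8960/243)x^3 + (3584/243)x^2 - (7168/2187)x + 2048/6561
each image's coordinates form column j of the matrix


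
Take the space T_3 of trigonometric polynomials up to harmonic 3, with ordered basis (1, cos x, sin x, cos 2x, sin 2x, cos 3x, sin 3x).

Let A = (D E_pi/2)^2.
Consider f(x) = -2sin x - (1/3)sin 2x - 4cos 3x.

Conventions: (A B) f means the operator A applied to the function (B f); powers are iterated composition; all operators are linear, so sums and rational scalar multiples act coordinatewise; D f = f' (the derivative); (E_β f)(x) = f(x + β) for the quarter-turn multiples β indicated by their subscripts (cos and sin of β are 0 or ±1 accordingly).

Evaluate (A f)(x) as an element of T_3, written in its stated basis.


E_pi/2 f = -2cos x + (1/3)sin 2x - 4sin 3x
D E_pi/2 f = 2sin x + (2/3)cos 2x - 12cos 3x
E_pi/2 (D E_pi/2) f = 2cos x - (2/3)cos 2x - 12sin 3x
D E_pi/2 (D E_pi/2) f = -2sin x + (4/3)sin 2x - 36cos 3x

the image equals g(x) = -2sin x + (4/3)sin 2x - 36cos 3x


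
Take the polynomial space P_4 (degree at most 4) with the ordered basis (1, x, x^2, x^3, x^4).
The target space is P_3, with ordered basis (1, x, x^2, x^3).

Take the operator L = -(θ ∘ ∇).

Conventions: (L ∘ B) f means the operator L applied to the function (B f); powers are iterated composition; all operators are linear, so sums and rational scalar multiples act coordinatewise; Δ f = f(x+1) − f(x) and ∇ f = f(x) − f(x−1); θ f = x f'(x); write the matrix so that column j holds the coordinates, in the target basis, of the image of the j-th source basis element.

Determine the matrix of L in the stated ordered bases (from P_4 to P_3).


image of 1: 0
image of x: 0
image of x^2: -2x
image of x^3: -6x^2 + 3x
image of x^4: -12x^3 + 12x^2 - 4x
each image's coordinates form column j of the matrix

the matrix is [[0, 0, 0, 0, 0]; [0, 0, -2, 3, -4]; [0, 0, 0, -6, 12]; [0, 0, 0, 0, -12]] (rows listed top to bottom)


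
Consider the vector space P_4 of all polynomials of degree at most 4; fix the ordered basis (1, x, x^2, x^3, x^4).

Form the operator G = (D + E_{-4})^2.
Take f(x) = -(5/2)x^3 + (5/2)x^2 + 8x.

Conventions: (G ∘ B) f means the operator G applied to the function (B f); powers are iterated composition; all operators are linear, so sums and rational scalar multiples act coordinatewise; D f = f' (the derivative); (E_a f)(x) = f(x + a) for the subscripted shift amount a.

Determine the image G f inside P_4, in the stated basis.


D f = -(15/2)x^2 + 5x + 8
E_{-4} f = -(5/2)x^3 + (65/2)x^2 - 132x + 168
(D + E_{-4}) f = -(5/2)x^3 + 25x^2 - 127x + 176
D (D + E_{-4}) f = -(15/2)x^2 + 50x - 127
E_{-4} (D + E_{-4}) f = -(5/2)x^3 + 55x^2 - 447x + 1244
(D + E_{-4}) (D + E_{-4}) f = -(5/2)x^3 + (95/2)x^2 - 397x + 1117

the result is g(x) = -(5/2)x^3 + (95/2)x^2 - 397x + 1117


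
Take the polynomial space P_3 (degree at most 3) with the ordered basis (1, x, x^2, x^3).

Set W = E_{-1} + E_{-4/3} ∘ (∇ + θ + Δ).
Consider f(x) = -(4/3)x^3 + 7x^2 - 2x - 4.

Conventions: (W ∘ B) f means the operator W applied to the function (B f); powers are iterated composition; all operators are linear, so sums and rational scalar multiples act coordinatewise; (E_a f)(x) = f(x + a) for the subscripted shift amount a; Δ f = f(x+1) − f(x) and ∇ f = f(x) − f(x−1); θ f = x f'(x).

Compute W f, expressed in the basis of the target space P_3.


the image equals g(x) = -(16/3)x^3 + 33x^2 - (94/3)x - 401/27

E_{-1} f = -(4/3)x^3 + 11x^2 - 20x + 19/3
∇ f = -4x^2 + 18x - 31/3
θ f = -4x^3 + 14x^2 - 2x
Δ f = -4x^2 + 10x + 11/3
(∇ + θ + Δ) f = -4x^3 + 6x^2 + 26x - 20/3
E_{-4/3} (∇ + θ + Δ) f = -4x^3 + 22x^2 - (34/3)x - 572/27
(E_{-1} + E_{-4/3} ∘ (∇ + θ + Δ)) f = -(16/3)x^3 + 33x^2 - (94/3)x - 401/27


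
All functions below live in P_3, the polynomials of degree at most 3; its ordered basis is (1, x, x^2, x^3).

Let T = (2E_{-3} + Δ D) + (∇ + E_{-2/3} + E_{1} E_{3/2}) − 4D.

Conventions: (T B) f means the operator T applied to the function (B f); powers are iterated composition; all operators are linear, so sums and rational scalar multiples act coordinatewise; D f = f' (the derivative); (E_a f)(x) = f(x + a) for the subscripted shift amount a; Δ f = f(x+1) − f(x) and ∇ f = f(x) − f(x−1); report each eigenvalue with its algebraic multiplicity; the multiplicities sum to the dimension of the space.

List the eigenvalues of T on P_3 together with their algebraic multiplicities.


image of 1: 4
image of x: 4x - 43/6
image of x^2: 4x^2 - (43/3)x + 925/36
image of x^3: 4x^3 - (43/2)x^2 + (925/12)x - 7489/216
the matrix is upper triangular; its diagonal is (4, 4, 4, 4)
for a triangular matrix the eigenvalues are the diagonal entries, with algebraic multiplicity their repetition count

λ = 4 (multiplicity 4)


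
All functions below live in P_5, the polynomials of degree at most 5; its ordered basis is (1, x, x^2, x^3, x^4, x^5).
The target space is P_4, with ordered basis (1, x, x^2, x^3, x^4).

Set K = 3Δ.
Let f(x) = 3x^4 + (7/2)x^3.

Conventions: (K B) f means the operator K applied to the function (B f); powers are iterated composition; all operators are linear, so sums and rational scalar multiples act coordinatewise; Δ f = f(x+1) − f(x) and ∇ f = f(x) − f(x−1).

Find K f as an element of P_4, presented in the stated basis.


Δ f = 12x^3 + (57/2)x^2 + (45/2)x + 13/2
(3Δ) f = 36x^3 + (171/2)x^2 + (135/2)x + 39/2

g(x) = 36x^3 + (171/2)x^2 + (135/2)x + 39/2


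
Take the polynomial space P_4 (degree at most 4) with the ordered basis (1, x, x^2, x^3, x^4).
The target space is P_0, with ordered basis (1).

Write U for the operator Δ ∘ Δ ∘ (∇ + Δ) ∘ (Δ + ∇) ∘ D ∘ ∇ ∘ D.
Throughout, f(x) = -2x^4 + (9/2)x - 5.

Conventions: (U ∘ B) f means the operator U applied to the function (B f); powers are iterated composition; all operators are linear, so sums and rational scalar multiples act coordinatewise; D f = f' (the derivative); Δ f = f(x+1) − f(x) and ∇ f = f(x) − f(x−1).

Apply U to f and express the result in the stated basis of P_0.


the image equals g(x) = 0

D f = -8x^3 + 9/2
∇ D f = -24x^2 + 24x - 8
D ∇ D f = -48x + 24
Δ (D ∘ ∇ ∘ D) f = -48
∇ (D ∘ ∇ ∘ D) f = -48
(Δ + ∇) (D ∘ ∇ ∘ D) f = -96
∇ (Δ + ∇) (D ∘ ∇ ∘ D) f = 0
Δ (Δ + ∇) (D ∘ ∇ ∘ D) f = 0
(∇ + Δ) (Δ + ∇) (D ∘ ∇ ∘ D) f = 0
Δ ((∇ + Δ) ∘ (Δ + ∇)) (D ∘ ∇ ∘ D) f = 0
Δ Δ ((∇ + Δ) ∘ (Δ + ∇)) (D ∘ ∇ ∘ D) f = 0


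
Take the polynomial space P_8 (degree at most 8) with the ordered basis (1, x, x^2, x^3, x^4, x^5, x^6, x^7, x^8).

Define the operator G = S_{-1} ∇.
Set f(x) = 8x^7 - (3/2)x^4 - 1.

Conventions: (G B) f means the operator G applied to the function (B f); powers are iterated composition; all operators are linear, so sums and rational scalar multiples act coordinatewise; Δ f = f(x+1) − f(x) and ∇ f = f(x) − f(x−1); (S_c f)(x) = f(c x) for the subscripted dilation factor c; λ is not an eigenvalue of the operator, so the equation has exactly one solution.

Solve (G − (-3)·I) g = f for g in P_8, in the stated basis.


g(x) = (8/3)x^7 - (56/9)x^6 - (280/9)x^5 - (587/54)x^4 + (1346/81)x^3 + (1261/81)x^2 + (3026/243)x - 1531/1458

write g with unknown coordinates in the stated basis and equate coefficients in (G − (-3)·I) g = f
solving from the highest basis element down gives g = (8/3)x^7 - (56/9)x^6 - (280/9)x^5 - (587/54)x^4 + (1346/81)x^3 + (1261/81)x^2 + (3026/243)x - 1531/1458
check: G g = (56/3)x^6 + (280/3)x^5 + (280/9)x^4 - (1346/27)x^3 - (1261/27)x^2 - (3026/81)x + 1045/486
so G g − (-3)·g = 8x^7 - (3/2)x^4 - 1 = f ✓


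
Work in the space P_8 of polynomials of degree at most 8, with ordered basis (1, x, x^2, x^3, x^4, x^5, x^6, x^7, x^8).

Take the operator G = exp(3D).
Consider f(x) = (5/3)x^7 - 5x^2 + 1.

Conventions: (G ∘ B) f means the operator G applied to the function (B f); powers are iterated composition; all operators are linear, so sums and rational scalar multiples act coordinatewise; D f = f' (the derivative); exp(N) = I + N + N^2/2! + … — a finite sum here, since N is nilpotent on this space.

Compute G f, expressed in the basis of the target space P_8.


the result is g(x) = (5/3)x^7 + 35x^6 + 315x^5 + 1575x^4 + 4725x^3 + 8500x^2 + 8475x + 3601

order-1 term: 35x^6 - 30x
order-2 term: 315x^5 - 45
order-3 term: 1575x^4
order-4 term: 4725x^3
order-5 term: 8505x^2
order-6 term: 8505x
order-7 term: 3645
the series for exp(3D) f terminates at order 7
exp(3D) f = (5/3)x^7 + 35x^6 + 315x^5 + 1575x^4 + 4725x^3 + 8500x^2 + 8475x + 3601


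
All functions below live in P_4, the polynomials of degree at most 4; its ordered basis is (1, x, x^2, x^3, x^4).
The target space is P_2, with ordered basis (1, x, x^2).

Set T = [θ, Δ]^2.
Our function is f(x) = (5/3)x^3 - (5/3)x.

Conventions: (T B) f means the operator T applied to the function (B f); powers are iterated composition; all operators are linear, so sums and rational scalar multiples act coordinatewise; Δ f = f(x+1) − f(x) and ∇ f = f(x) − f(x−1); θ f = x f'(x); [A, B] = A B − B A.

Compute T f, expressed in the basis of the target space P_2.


Δ f = 5x^2 + 5x
θ Δ f = 10x^2 + 5x
θ f = 5x^3 - (5/3)x
Δ θ f = 15x^2 + 15x + 10/3
[θ, Δ] f = -5x^2 - 10x - 10/3
Δ [θ, Δ] f = -10x - 15
θ Δ [θ, Δ] f = -10x
θ [θ, Δ] f = -10x^2 - 10x
Δ θ [θ, Δ] f = -20x - 20
[θ, Δ] [θ, Δ] f = 10x + 20

g(x) = 10x + 20


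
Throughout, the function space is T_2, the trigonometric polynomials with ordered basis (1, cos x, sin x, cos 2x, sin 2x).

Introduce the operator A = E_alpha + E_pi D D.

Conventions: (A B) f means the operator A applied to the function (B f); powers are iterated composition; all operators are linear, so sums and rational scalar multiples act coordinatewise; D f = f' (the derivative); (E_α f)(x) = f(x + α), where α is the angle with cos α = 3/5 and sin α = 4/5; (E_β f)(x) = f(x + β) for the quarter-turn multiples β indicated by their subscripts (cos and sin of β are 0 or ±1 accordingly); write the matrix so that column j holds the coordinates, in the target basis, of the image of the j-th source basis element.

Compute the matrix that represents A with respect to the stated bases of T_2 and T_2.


image of 1: 1
image of cos x: (8/5)cos x - (4/5)sin x
image of sin x: (4/5)cos x + (8/5)sin x
image of cos 2x: -(107/25)cos 2x - (24/25)sin 2x
image of sin 2x: (24/25)cos 2x - (107/25)sin 2x
each image's coordinates form column j of the matrix

the matrix is [[1, 0, 0, 0, 0]; [0, 8/5, 4/5, 0, 0]; [0, -4/5, 8/5, 0, 0]; [0, 0, 0, -107/25, 24/25]; [0, 0, 0, -24/25, -107/25]] (rows listed top to bottom)


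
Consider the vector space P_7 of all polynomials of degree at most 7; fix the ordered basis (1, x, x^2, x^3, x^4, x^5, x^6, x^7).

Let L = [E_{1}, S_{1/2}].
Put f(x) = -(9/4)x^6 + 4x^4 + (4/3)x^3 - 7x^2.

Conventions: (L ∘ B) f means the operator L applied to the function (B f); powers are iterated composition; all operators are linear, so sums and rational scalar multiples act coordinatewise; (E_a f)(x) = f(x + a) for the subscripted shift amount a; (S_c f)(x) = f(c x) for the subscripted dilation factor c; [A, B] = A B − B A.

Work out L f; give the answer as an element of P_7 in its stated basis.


S_{1/2} f = -(9/256)x^6 + (1/4)x^4 + (1/6)x^3 - (7/4)x^2
E_{1} S_{1/2} f = -(9/256)x^6 - (27/128)x^5 - (71/256)x^4 + (89/192)x^3 - (71/256)x^2 - (283/128)x - 1051/768
E_{1} f = -(9/4)x^6 - (27/2)x^5 - (119/4)x^4 - (83/3)x^3 - (51/4)x^2 - (15/2)x - 47/12
S_{1/2} E_{1} f = -(9/256)x^6 - (27/64)x^5 - (119/64)x^4 - (83/24)x^3 - (51/16)x^2 - (15/4)x - 47/12
[E_{1}, S_{1/2}] f = (27/128)x^5 + (405/256)x^4 + (251/64)x^3 + (745/256)x^2 + (197/128)x + 1957/768

the result is g(x) = (27/128)x^5 + (405/256)x^4 + (251/64)x^3 + (745/256)x^2 + (197/128)x + 1957/768


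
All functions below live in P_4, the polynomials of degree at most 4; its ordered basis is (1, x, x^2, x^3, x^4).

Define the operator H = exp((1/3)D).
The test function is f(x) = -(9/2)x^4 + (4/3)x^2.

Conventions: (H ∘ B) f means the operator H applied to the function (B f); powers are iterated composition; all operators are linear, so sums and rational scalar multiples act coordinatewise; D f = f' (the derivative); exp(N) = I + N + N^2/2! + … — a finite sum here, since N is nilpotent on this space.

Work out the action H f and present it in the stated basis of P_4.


g(x) = -(9/2)x^4 - 6x^3 - (5/3)x^2 + (2/9)x + 5/54

order-1 term: -6x^3 + (8/9)x
order-2 term: -3x^2 + 4/27
order-3 term: -(2/3)x
order-4 term: -1/18
the series for exp((1/3)D) f terminates at order 4
exp((1/3)D) f = -(9/2)x^4 - 6x^3 - (5/3)x^2 + (2/9)x + 5/54


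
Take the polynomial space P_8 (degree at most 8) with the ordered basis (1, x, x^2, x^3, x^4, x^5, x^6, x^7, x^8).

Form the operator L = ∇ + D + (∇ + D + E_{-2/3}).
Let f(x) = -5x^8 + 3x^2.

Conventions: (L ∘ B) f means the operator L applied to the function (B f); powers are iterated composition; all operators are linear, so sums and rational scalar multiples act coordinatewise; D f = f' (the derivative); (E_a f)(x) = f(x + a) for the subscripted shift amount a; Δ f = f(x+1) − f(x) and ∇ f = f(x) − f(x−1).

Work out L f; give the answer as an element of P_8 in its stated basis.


∇ f = -40x^7 + 140x^6 - 280x^5 + 350x^4 - 280x^3 + 140x^2 - 34x + 2
D f = -40x^7 + 6x
∇ f = -40x^7 + 140x^6 - 280x^5 + 350x^4 - 280x^3 + 140x^2 - 34x + 2
D f = -40x^7 + 6x
E_{-2/3} f = -5x^8 + (80/3)x^7 - (560/9)x^6 + (2240/27)x^5 - (5600/81)x^4 + (8960/243)x^3 - (6773/729)x^2 - (3628/2187)x + 7468/6561
(∇ + D + E_{-2/3}) f = -5x^8 - (160/3)x^7 + (700/9)x^6 - (5320/27)x^5 + (22750/81)x^4 - (59080/243)x^3 + (95287/729)x^2 - (64864/2187)x + 20590/6561
(∇ + D + (∇ + D + E_{-2/3})) f = -5x^8 - (400/3)x^7 + (1960/9)x^6 - (12880/27)x^5 + (51100/81)x^4 - (127120/243)x^3 + (197347/729)x^2 - (126100/2187)x + 33712/6561

the image equals g(x) = -5x^8 - (400/3)x^7 + (1960/9)x^6 - (12880/27)x^5 + (51100/81)x^4 - (127120/243)x^3 + (197347/729)x^2 - (126100/2187)x + 33712/6561


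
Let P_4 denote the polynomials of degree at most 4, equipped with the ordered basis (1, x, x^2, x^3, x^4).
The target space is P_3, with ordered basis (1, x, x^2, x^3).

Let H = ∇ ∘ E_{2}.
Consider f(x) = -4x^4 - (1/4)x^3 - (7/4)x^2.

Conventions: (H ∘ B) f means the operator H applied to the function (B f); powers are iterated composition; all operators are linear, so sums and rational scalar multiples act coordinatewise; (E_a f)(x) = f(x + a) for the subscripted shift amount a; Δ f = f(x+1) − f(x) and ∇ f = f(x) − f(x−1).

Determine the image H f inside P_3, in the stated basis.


E_{2} f = -4x^4 - (129/4)x^3 - (397/4)x^2 - 138x - 73
∇ E_{2} f = -16x^3 - (291/4)x^2 - (471/4)x - 67

g(x) = -16x^3 - (291/4)x^2 - (471/4)x - 67


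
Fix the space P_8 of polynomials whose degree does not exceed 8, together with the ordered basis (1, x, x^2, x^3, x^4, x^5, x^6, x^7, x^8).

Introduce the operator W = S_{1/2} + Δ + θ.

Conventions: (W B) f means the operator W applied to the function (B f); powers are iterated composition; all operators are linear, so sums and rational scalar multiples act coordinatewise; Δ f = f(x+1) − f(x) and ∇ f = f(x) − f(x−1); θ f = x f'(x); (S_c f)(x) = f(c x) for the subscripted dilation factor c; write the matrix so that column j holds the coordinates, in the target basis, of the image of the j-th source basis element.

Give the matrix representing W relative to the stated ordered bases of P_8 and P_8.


the matrix is [[1, 1, 1, 1, 1, 1, 1, 1, 1]; [0, 3/2, 2, 3, 4, 5, 6, 7, 8]; [0, 0, 9/4, 3, 6, 10, 15, 21, 28]; [0, 0, 0, 25/8, 4, 10, 20, 35, 56]; [0, 0, 0, 0, 65/16, 5, 15, 35, 70]; [0, 0, 0, 0, 0, 161/32, 6, 21, 56]; [0, 0, 0, 0, 0, 0, 385/64, 7, 28]; [0, 0, 0, 0, 0, 0, 0, 897/128, 8]; [0, 0, 0, 0, 0, 0, 0, 0, 2049/256]] (rows listed top to bottom)

image of 1: 1
image of x: (3/2)x + 1
image of x^2: (9/4)x^2 + 2x + 1
image of x^3: (25/8)x^3 + 3x^2 + 3x + 1
image of x^4: (65/16)x^4 + 4x^3 + 6x^2 + 4x + 1
image of x^5: (161/32)x^5 + 5x^4 + 10x^3 + 10x^2 + 5x + 1
image of x^6: (385/64)x^6 + 6x^5 + 15x^4 + 20x^3 + 15x^2 + 6x + 1
image of x^7: (897/128)x^7 + 7x^6 + 21x^5 + 35x^4 + 35x^3 + 21x^2 + 7x + 1
image of x^8: (2049/256)x^8 + 8x^7 + 28x^6 + 56x^5 + 70x^4 + 56x^3 + 28x^2 + 8x + 1
each image's coordinates form column j of the matrix


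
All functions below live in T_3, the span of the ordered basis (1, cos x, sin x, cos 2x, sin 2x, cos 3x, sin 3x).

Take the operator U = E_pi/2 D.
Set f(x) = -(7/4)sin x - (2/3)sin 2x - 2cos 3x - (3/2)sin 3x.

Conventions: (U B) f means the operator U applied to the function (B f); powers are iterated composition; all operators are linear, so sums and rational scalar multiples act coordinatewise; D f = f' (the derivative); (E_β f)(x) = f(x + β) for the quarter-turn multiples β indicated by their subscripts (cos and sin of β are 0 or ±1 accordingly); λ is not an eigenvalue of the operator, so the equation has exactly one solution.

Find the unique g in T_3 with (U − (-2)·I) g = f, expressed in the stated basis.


the image equals g(x) = -(7/4)sin x - (1/6)cos 2x - (1/6)sin 2x - (2/5)cos 3x - (3/10)sin 3x

write g with unknown coordinates in the stated basis and equate coefficients in (U − (-2)·I) g = f
solving from the highest basis element down gives g = -(7/4)sin x - (1/6)cos 2x - (1/6)sin 2x - (2/5)cos 3x - (3/10)sin 3x
check: U g = (7/4)sin x + (1/3)cos 2x - (1/3)sin 2x - (6/5)cos 3x - (9/10)sin 3x
so U g − (-2)·g = -(7/4)sin x - (2/3)sin 2x - 2cos 3x - (3/2)sin 3x = f ✓


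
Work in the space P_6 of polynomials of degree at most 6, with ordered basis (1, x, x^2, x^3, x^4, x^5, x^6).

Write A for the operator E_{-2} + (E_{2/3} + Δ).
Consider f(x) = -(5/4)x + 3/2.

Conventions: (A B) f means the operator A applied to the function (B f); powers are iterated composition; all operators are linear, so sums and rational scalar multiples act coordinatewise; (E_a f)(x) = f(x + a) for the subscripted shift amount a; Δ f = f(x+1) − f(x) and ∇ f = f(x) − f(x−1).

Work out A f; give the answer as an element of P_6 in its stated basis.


E_{-2} f = -(5/4)x + 4
E_{2/3} f = -(5/4)x + 2/3
Δ f = -5/4
(E_{2/3} + Δ) f = -(5/4)x - 7/12
(E_{-2} + (E_{2/3} + Δ)) f = -(5/2)x + 41/12

the result is g(x) = -(5/2)x + 41/12


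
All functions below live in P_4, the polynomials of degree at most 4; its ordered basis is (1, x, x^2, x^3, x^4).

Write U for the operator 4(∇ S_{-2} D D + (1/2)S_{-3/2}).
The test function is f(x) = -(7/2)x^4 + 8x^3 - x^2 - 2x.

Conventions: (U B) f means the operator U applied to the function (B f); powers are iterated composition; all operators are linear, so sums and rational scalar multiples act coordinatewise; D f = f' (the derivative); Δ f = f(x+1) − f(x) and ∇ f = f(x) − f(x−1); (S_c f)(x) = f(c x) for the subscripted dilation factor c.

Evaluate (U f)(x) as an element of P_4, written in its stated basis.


g(x) = -(567/16)x^4 - 54x^3 - (9/2)x^2 - 1338x + 288

D f = -14x^3 + 24x^2 - 2x - 2
D D f = -42x^2 + 48x - 2
S_{-2} D D f = -168x^2 - 96x - 2
∇ S_{-2} D D f = -336x + 72
S_{-3/2} f = -(567/32)x^4 - 27x^3 - (9/4)x^2 + 3x
((1/2)S_{-3/2}) f = -(567/64)x^4 - (27/2)x^3 - (9/8)x^2 + (3/2)x
(∇ S_{-2} D D + (1/2)S_{-3/2}) f = -(567/64)x^4 - (27/2)x^3 - (9/8)x^2 - (669/2)x + 72
(4(∇ S_{-2} D D + (1/2)S_{-3/2})) f = -(567/16)x^4 - 54x^3 - (9/2)x^2 - 1338x + 288


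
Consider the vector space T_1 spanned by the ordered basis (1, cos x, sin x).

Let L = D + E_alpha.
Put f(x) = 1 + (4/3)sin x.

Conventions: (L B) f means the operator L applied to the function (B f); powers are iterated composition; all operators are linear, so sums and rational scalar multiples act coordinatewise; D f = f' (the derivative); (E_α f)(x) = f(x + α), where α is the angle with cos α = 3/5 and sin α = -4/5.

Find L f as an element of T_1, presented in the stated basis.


D f = (4/3)cos x
E_alpha f = 1 - (16/15)cos x + (4/5)sin x
(D + E_alpha) f = 1 + (4/15)cos x + (4/5)sin x

the result is g(x) = 1 + (4/15)cos x + (4/5)sin x


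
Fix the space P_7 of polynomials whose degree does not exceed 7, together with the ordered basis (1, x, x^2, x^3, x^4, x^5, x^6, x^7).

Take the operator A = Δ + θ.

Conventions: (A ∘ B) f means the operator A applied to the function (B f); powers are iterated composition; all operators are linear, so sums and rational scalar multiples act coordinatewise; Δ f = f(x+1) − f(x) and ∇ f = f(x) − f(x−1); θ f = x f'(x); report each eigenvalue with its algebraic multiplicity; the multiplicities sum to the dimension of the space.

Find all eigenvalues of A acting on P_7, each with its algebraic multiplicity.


image of 1: 0
image of x: x + 1
image of x^2: 2x^2 + 2x + 1
image of x^3: 3x^3 + 3x^2 + 3x + 1
image of x^4: 4x^4 + 4x^3 + 6x^2 + 4x + 1
image of x^5: 5x^5 + 5x^4 + 10x^3 + 10x^2 + 5x + 1
image of x^6: 6x^6 + 6x^5 + 15x^4 + 20x^3 + 15x^2 + 6x + 1
image of x^7: 7x^7 + 7x^6 + 21x^5 + 35x^4 + 35x^3 + 21x^2 + 7x + 1
the matrix is upper triangular; its diagonal is (0, 1, 2, 3, 4, 5, 6, 7)
for a triangular matrix the eigenvalues are the diagonal entries, with algebraic multiplicity their repetition count

λ = 0 (multiplicity 1), λ = 1 (multiplicity 1), λ = 2 (multiplicity 1), λ = 3 (multiplicity 1), λ = 4 (multiplicity 1), λ = 5 (multiplicity 1), λ = 6 (multiplicity 1), λ = 7 (multiplicity 1)


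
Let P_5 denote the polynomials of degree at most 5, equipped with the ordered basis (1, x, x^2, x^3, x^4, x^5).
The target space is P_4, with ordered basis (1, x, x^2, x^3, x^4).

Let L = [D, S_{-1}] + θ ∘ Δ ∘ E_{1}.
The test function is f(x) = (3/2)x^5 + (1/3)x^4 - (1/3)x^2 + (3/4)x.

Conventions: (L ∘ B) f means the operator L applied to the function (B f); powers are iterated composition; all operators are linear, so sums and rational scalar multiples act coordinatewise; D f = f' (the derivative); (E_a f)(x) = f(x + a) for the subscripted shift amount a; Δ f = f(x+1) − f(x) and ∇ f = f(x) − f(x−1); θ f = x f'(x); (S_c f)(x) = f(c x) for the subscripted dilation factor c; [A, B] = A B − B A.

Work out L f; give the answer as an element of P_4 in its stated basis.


the result is g(x) = 15x^4 + (425/3)x^3 + 222x^2 + (719/6)x - 3/2

S_{-1} f = -(3/2)x^5 + (1/3)x^4 - (1/3)x^2 - (3/4)x
D S_{-1} f = -(15/2)x^4 + (4/3)x^3 - (2/3)x - 3/4
D f = (15/2)x^4 + (4/3)x^3 - (2/3)x + 3/4
S_{-1} D f = (15/2)x^4 - (4/3)x^3 + (2/3)x + 3/4
[D, S_{-1}] f = -15x^4 + (8/3)x^3 - (4/3)x - 3/2
E_{1} f = (3/2)x^5 + (47/6)x^4 + (49/3)x^3 + (50/3)x^2 + (107/12)x + 9/4
Δ E_{1} f = (15/2)x^4 + (139/3)x^3 + 111x^2 + (727/6)x + 205/4
θ Δ E_{1} f = 30x^4 + 139x^3 + 222x^2 + (727/6)x
([D, S_{-1}] + θ ∘ Δ ∘ E_{1}) f = 15x^4 + (425/3)x^3 + 222x^2 + (719/6)x - 3/2
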